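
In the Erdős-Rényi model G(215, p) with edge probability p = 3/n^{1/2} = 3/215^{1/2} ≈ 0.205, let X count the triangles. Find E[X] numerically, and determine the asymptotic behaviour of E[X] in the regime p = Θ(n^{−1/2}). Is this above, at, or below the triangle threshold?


Number of potential triangles: C(215, 3) = 1633355.
Each occurs with probability p³ ≈ (0.205)³ ≈ 8.56458e-03.
By linearity: E[X] = C(215, 3)·p³ ≈ 1633355 · 8.56458e-03 ≈ 13989.000.
Since α = 1/2 < 1, p = c/n^{1/2} ≫ 1/n is above the triangle threshold p ~ 1/n. Asymptotically E[X] ~ (c³/6)·n^{3(1−α)} = (3³/6)·n^{1.5} → ∞; triangles are abundant w.h.p.

E[X] ≈ 13989.000; in regime p = Θ(1/n^{1/2}) E[X] diverges (above the triangle threshold p ~ 1/n).


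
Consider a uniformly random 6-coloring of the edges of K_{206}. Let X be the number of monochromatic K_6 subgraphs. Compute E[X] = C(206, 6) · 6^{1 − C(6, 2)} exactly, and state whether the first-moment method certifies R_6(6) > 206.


E[X] = C(206, 6) · 6^{1 − 15} = 98619368491 · 6^{−14} = 98619368491/78364164096.
As a reduced fraction: E[X] = 98619368491/78364164096 ≈ 1.258.
Is E[X] < 1? NO.
Since E[X] ≥ 1, the first-moment bound is inconclusive at n = 206; it does NOT by itself certify R_6(6) > 206.

E[X] = 98619368491/78364164096 ≈ 1.258; E[X] ≥ 1; first-moment method inconclusive here.


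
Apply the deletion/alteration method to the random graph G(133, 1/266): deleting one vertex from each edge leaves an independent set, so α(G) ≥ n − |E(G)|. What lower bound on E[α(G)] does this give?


E[|E(G)|] = C(133, 2)·p = 8778 · (1/266) = 33.
E[α(G)] ≥ n − E[|E(G)|] = 133 − 33 = 100.
Numerically: ≈ 100.000000.
(This is only a lower bound; the true E[α(G)] may be larger.)

E[α(G)] ≥ 100 ≈ 100.000000.


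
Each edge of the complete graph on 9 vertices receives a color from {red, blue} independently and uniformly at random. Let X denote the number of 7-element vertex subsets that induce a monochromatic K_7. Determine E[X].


Let X = Σ_S X_S over the C(9, 7) = 36 subsets S of size 7, where X_S = 1 if the K_7 on S is monochromatic.
For a fixed S, the K_7 on S has C(7, 2) = 21 edges. P[all 21 edges red] = (1/2)^21, and likewise for blue, so P[monochromatic] = 2·(1/2)^21 = 2^{1 − 21} = 1/1048576.
By linearity: E[X] = C(9, 7) · 2^{1 − 21} = 36 · 1/1048576 = 9/262144.
Numerically: E[X] ≈ 0.000034.

E[X] = C(9,7)·2^(1−C(7,2)) = 9/262144 ≈ 0.000034.


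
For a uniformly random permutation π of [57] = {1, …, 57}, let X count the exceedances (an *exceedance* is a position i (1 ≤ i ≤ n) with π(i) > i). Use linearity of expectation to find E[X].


Write X = Σ_{i=1}^{57} X_i, where X_i = 1_{π(i) > i}.
For each fixed i, π(i) is uniform over {1, …, 57} (marginal of a uniform permutation), so P[π(i) > i] = (n − i)/n. Summing: Σ_{i=1}^{57} (n − i)/n = (0 + 1 + … + 56)/57 = 57(57 − 1)/(2·57) = (57 − 1)/2.
Hence E[X] = Σ_{i=1}^{57} (57 − i)/57 = 28 ≈ 28.0000.

E[X] = 28 = 28.0000.


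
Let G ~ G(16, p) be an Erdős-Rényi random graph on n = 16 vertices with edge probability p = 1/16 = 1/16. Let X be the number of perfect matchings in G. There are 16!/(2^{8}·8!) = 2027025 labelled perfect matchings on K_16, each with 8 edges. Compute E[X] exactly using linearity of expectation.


K_16 has 16!/(2^{8}·8!) = 2027025 labelled perfect matchings.
For each such perfect matching H, let X_H = 1 if all 8 edges of H are present in G. Then P[X_H = 1] = p^{8} = (1/16)^{8} = 1/4294967296.
Summing the indicators: E[X] = Σ_H E[X_H] = 2027025 · p^{8} = 2027025 · 1/4294967296 = 2027025/4294967296.
Numerically: E[X] ≈ 0.000472.

E[X] = 2027025 · (1/16)^{8} = 2027025/4294967296 ≈ 0.000472.


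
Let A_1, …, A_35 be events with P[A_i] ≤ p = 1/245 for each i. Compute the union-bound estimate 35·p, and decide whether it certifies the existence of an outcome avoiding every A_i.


Union bound: P[∪_{i=1}^{35} A_i] ≤ Σ_i P[A_i] ≤ 35·p = 35·(1/245) = 1/7.
Numerically: 1/7 ≈ 0.14286.
Is 1/7 < 1? YES.
Since P[∪ A_i] ≤ 1/7 < 1, the complement has P[∩ A_i^c] ≥ 1 − 1/7 = 6/7 > 0, so some outcome avoids every A_i.

35·p = 1/7 ≈ 0.14286; existence CERTIFIED by the union bound.


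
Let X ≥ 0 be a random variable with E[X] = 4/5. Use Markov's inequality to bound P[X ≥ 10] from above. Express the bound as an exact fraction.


μ = E[X] = 4/5, a = 10.
Markov: P[X ≥ 10] ≤ μ/a = (4/5)/10 = 2/25.
Numerically: ≈ 0.080.
(Since a = 10 > μ = 0.800, the bound 2/25 is < 1 and informative.)

P[X ≥ 10] ≤ 2/25 ≈ 0.080.


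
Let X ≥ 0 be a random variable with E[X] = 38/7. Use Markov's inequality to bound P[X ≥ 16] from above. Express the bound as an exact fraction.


μ = E[X] = 38/7, a = 16.
Markov: P[X ≥ 16] ≤ μ/a = (38/7)/16 = 19/56.
Numerically: ≈ 0.3393.
(Since a = 16 > μ = 5.4286, the bound 19/56 is < 1 and informative.)

P[X ≥ 16] ≤ 19/56 ≈ 0.3393.


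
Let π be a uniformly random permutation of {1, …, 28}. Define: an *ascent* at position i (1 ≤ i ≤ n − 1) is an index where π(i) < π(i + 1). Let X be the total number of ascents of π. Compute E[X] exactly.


Write X = Σ X_I over i = 1, …, 27, with X_I the indicator of one ascent.
There are 27 indicators.
For each fixed i, the pair (π(i), π(i+1)) is a uniformly random ordered pair of distinct values from {1, …, 28}; by symmetry P[π(i) < π(i+1)] = 1/2.
By linearity: E[X] = 27 · (1/2) = (28 − 1) · (1/2) = 27/2 ≈ 13.5000.

E[X] = 27/2 = 13.5000.


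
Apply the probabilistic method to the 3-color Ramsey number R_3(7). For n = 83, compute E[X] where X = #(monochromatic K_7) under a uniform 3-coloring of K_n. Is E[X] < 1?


E[X] = C(83, 7) · 3^{1 − 21} = 4151918628 · 3^{−20} = 4151918628/3486784401.
As a reduced fraction: E[X] = 153774764/129140163 ≈ 1.191.
Is E[X] < 1? NO.
Since E[X] ≥ 1, the first-moment bound is inconclusive at n = 83; it does NOT by itself certify R_3(7) > 83.

E[X] = 153774764/129140163 ≈ 1.191; E[X] ≥ 1; first-moment method inconclusive here.


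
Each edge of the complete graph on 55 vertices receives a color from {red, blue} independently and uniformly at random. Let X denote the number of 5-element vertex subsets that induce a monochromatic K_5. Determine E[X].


Let X = Σ_S X_S over the C(55, 5) = 3478761 subsets S of size 5, where X_S = 1 if the K_5 on S is monochromatic.
For a fixed S, the K_5 on S has C(5, 2) = 10 edges. P[all 10 edges red] = (1/2)^10, and likewise for blue, so P[monochromatic] = 2·(1/2)^10 = 2^{1 − 10} = 1/512.
Summing: E[X] = C(55, 5) · 2^{1 − 10} = 3478761 · 1/512 = 3478761/512.
Numerically: E[X] ≈ 6794.45508.

E[X] = C(55,5)·2^(1−C(5,2)) = 3478761/512 ≈ 6794.45508.


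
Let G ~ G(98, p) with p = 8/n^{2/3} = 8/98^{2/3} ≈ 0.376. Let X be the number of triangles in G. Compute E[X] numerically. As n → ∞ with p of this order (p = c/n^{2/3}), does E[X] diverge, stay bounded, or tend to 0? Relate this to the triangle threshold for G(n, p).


Number of potential triangles: C(98, 3) = 152096.
Each occurs with probability p³ ≈ (0.376)³ ≈ 5.33111e-02.
By linearity: E[X] = C(98, 3)·p³ ≈ 152096 · 5.33111e-02 ≈ 8108.408.
Since α = 2/3 < 1, p = c/n^{2/3} ≫ 1/n is above the triangle threshold p ~ 1/n. Asymptotically E[X] ~ (c³/6)·n^{3(1−α)} = (8³/6)·n^{1} → ∞; triangles are abundant w.h.p.

E[X] ≈ 8108.408; in regime p = Θ(1/n^{2/3}) E[X] diverges (above the triangle threshold p ~ 1/n).


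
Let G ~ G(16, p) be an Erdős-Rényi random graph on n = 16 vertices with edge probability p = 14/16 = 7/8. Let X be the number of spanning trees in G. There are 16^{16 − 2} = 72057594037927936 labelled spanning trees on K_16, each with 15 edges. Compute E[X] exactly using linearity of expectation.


K_16 has 16^{16 − 2} = 72057594037927936 labelled spanning trees.
For each such spanning tree H, let X_H = 1 if all 15 edges of H are present in G. Then P[X_H = 1] = p^{15} = (7/8)^{15} = 4747561509943/35184372088832.
Summing the indicators: E[X] = Σ_H E[X_H] = 72057594037927936 · p^{15} = 72057594037927936 · 4747561509943/35184372088832 = 9723005972363264.
Numerically: E[X] ≈ 9.723e+15.

E[X] = 72057594037927936 · (7/8)^{15} = 9723005972363264 ≈ 9.723e+15.


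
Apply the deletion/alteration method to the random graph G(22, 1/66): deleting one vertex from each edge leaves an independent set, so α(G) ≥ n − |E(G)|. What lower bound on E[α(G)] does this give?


E[|E(G)|] = C(22, 2)·p = 231 · (1/66) = 7/2.
E[α(G)] ≥ n − E[|E(G)|] = 22 − 7/2 = 37/2.
Numerically: ≈ 18.500000.
(This is only a lower bound; the true E[α(G)] may be larger.)

E[α(G)] ≥ 37/2 ≈ 18.500000.


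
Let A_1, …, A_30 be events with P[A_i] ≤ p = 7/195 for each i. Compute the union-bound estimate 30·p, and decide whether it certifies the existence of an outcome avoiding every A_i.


Union bound: P[∪_{i=1}^{30} A_i] ≤ Σ_i P[A_i] ≤ 30·p = 30·(7/195) = 14/13.
Numerically: 14/13 ≈ 1.0769231.
Is 14/13 < 1? NO.
Since the bound 14/13 is ≥ 1, the union bound is uninformative here; it does NOT by itself certify existence.

30·p = 14/13 ≈ 1.0769231; existence NOT certified by the union bound.


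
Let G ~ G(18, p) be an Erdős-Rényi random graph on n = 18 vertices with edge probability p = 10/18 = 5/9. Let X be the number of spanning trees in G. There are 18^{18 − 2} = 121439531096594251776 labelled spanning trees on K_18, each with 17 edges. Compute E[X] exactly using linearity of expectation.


K_18 has 18^{18 − 2} = 121439531096594251776 labelled spanning trees.
For each such spanning tree H, let X_H = 1 if all 17 edges of H are present in G. Then P[X_H = 1] = p^{17} = (5/9)^{17} = 762939453125/16677181699666569.
Summing the indicators: E[X] = Σ_H E[X_H] = 121439531096594251776 · p^{17} = 121439531096594251776 · 762939453125/16677181699666569 = 50000000000000000/9.
Numerically: E[X] ≈ 5.5556e+15.

E[X] = 121439531096594251776 · (5/9)^{17} = 50000000000000000/9 ≈ 5.5556e+15.


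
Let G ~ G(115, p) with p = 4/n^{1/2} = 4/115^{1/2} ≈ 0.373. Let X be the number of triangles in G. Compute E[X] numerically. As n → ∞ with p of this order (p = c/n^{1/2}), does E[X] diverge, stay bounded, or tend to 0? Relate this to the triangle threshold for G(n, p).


Number of potential triangles: C(115, 3) = 246905.
Each occurs with probability p³ ≈ (0.373)³ ≈ 5.189592e-02.
By linearity: E[X] = C(115, 3)·p³ ≈ 246905 · 5.189592e-02 ≈ 12813.3621.
Since α = 1/2 < 1, p = c/n^{1/2} ≫ 1/n is above the triangle threshold p ~ 1/n. Asymptotically E[X] ~ (c³/6)·n^{3(1−α)} = (4³/6)·n^{1.5} → ∞; triangles are abundant w.h.p.

E[X] ≈ 12813.3621; in regime p = Θ(1/n^{1/2}) E[X] diverges (above the triangle threshold p ~ 1/n).


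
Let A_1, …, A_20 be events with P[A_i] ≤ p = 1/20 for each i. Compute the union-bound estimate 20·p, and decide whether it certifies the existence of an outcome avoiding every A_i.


Union bound: P[∪_{i=1}^{20} A_i] ≤ Σ_i P[A_i] ≤ 20·p = 20·(1/20) = 1.
Numerically: 1 ≈ 1.0000.
Is 1 < 1? NO.
Since the bound 1 is ≥ 1, the union bound is uninformative here; it does NOT by itself certify existence.

20·p = 1 ≈ 1.0000; existence NOT certified by the union bound.


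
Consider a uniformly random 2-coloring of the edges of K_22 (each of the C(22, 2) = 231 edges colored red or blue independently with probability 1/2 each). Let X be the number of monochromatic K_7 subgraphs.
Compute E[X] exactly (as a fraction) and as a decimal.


Let X = Σ_S X_S over the C(22, 7) = 170544 subsets S of size 7, where X_S = 1 if the K_7 on S is monochromatic.
For a fixed S, the K_7 on S has C(7, 2) = 21 edges. P[all 21 edges red] = (1/2)^21, and likewise for blue, so P[monochromatic] = 2·(1/2)^21 = 2^{1 − 21} = 1/1048576.
By linearity of expectation: E[X] = C(22, 7) · 2^{1 − 21} = 170544 · 1/1048576 = 10659/65536.
Numerically: E[X] ≈ 0.162643.

E[X] = C(22,7)·2^(1−C(7,2)) = 10659/65536 ≈ 0.162643.


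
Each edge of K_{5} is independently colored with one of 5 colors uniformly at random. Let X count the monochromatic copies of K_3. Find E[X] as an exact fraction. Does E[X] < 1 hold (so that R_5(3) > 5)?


E[X] = C(5, 3) · 5^{1 − 3} = 10 · 5^{−2} = 10/25.
As a reduced fraction: E[X] = 2/5 ≈ 0.40000.
Is E[X] < 1? YES.
Since E[X] < 1, there exists a 5-coloring of K_{5} with no monochromatic K_3; hence R_5(3) > 5.

E[X] = 2/5 ≈ 0.40000; E[X] < 1, so R_5(3) > 5.


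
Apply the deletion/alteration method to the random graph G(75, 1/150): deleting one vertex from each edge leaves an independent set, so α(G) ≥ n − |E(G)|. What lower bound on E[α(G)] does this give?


E[|E(G)|] = C(75, 2)·p = 2775 · (1/150) = 37/2.
E[α(G)] ≥ n − E[|E(G)|] = 75 − 37/2 = 113/2.
Numerically: ≈ 56.500000.
(This is only a lower bound; the true E[α(G)] may be larger.)

E[α(G)] ≥ 113/2 ≈ 56.500000.


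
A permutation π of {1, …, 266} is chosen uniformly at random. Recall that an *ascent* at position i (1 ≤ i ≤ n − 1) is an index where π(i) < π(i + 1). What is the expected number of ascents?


Write X = Σ X_I over i = 1, …, 265, with X_I the indicator of one ascent.
There are 265 indicators.
For each fixed i, the pair (π(i), π(i+1)) is a uniformly random ordered pair of distinct values from {1, …, 266}; by symmetry P[π(i) < π(i+1)] = 1/2.
By linearity: E[X] = 265 · (1/2) = (266 − 1) · (1/2) = 265/2 ≈ 132.5000.

E[X] = 265/2 = 132.5000.


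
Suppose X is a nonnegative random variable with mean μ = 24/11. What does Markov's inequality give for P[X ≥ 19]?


μ = E[X] = 24/11, a = 19.
Markov: P[X ≥ 19] ≤ μ/a = (24/11)/19 = 24/209.
Numerically: ≈ 0.114833.
(Since a = 19 > μ = 2.181818, the bound 24/209 is < 1 and informative.)

P[X ≥ 19] ≤ 24/209 ≈ 0.114833.


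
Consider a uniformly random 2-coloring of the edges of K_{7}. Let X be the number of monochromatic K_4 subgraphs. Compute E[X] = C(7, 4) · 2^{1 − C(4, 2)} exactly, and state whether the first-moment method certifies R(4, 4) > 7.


E[X] = C(7, 4) · 2^{1 − 6} = 35 · 2^{−5} = 35/32.
As a reduced fraction: E[X] = 35/32 ≈ 1.0938.
Is E[X] < 1? NO.
Since E[X] ≥ 1, the first-moment bound is inconclusive at n = 7; it does NOT by itself certify R(4, 4) > 7.

E[X] = 35/32 ≈ 1.0938; E[X] ≥ 1; first-moment method inconclusive here.


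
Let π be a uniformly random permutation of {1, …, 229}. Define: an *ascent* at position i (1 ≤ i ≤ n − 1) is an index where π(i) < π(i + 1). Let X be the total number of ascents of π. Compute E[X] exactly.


Write X = Σ X_I over i = 1, …, 228, with X_I the indicator of one ascent.
There are 228 indicators.
For each fixed i, the pair (π(i), π(i+1)) is a uniformly random ordered pair of distinct values from {1, …, 229}; by symmetry P[π(i) < π(i+1)] = 1/2.
By linearity: E[X] = 228 · (1/2) = (229 − 1) · (1/2) = 114 ≈ 114.000000.

E[X] = 114 = 114.000000.


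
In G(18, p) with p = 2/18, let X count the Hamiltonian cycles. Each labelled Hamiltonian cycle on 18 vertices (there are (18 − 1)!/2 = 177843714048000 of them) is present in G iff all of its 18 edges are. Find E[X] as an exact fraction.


K_18 has (18 − 1)!/2 = 177843714048000 labelled Hamiltonian cycles.
For each such Hamiltonian cycle H, let X_H = 1 if all 18 edges of H are present in G. Then P[X_H = 1] = p^{18} = (1/9)^{18} = 1/150094635296999121.
Summing the indicators: E[X] = Σ_H E[X_H] = 177843714048000 · p^{18} = 177843714048000 · 1/150094635296999121 = 243955712000/205891132094649.
Numerically: E[X] ≈ 0.00118488.

E[X] = 177843714048000 · (1/9)^{18} = 243955712000/205891132094649 ≈ 0.00118488.


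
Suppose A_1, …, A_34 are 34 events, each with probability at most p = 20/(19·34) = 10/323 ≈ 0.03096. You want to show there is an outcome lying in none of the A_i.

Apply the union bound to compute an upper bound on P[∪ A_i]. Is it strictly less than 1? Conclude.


Union bound: P[∪_{i=1}^{34} A_i] ≤ Σ_i P[A_i] ≤ 34·p = 34·(10/323) = 20/19.
Numerically: 20/19 ≈ 1.05263.
Is 20/19 < 1? NO.
Since the bound 20/19 is ≥ 1, the union bound is uninformative here; it does NOT by itself certify existence.

34·p = 20/19 ≈ 1.05263; existence NOT certified by the union bound.


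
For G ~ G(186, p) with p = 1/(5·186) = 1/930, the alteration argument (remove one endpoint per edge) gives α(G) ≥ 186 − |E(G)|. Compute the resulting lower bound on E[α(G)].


E[|E(G)|] = C(186, 2)·p = 17205 · (1/930) = 37/2.
E[α(G)] ≥ n − E[|E(G)|] = 186 − 37/2 = 335/2.
Numerically: ≈ 167.5000.
(This is only a lower bound; the true E[α(G)] may be larger.)

E[α(G)] ≥ 335/2 ≈ 167.5000.


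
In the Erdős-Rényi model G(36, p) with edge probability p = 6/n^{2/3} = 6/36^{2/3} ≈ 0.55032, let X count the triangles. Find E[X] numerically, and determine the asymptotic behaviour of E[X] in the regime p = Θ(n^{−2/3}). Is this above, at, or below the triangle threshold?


Number of potential triangles: C(36, 3) = 7140.
Each occurs with probability p³ ≈ (0.55032)³ ≈ 1.6666667e-01.
By linearity: E[X] = C(36, 3)·p³ ≈ 7140 · 1.6666667e-01 ≈ 1190.00000.
Since α = 2/3 < 1, p = c/n^{2/3} ≫ 1/n is above the triangle threshold p ~ 1/n. Asymptotically E[X] ~ (c³/6)·n^{3(1−α)} = (6³/6)·n^{1} → ∞; triangles are abundant w.h.p.

E[X] ≈ 1190.00000; in regime p = Θ(1/n^{2/3}) E[X] diverges (above the triangle threshold p ~ 1/n).


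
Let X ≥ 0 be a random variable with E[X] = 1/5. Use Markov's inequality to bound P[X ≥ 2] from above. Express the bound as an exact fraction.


μ = E[X] = 1/5, a = 2.
Markov: P[X ≥ 2] ≤ μ/a = (1/5)/2 = 1/10.
Numerically: ≈ 0.10000.
(Since a = 2 > μ = 0.20000, the bound 1/10 is < 1 and informative.)

P[X ≥ 2] ≤ 1/10 ≈ 0.10000.


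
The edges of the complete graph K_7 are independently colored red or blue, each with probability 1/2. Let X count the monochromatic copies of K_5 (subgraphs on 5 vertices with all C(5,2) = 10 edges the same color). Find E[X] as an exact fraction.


Let X = Σ_S X_S over the C(7, 5) = 21 subsets S of size 5, where X_S = 1 if the K_5 on S is monochromatic.
For a fixed S, the K_5 on S has C(5, 2) = 10 edges. P[all 10 edges red] = (1/2)^10, and likewise for blue, so P[monochromatic] = 2·(1/2)^10 = 2^{1 − 10} = 1/512.
By linearity of expectation: E[X] = C(7, 5) · 2^{1 − 10} = 21 · 1/512 = 21/512.
Numerically: E[X] ≈ 0.041.

E[X] = C(7,5)·2^(1−C(5,2)) = 21/512 ≈ 0.041.


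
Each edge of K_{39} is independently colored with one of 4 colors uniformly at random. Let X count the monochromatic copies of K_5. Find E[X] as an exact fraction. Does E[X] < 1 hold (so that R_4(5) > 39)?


E[X] = C(39, 5) · 4^{1 − 10} = 575757 · 4^{−9} = 575757/262144.
As a reduced fraction: E[X] = 575757/262144 ≈ 2.19634.
Is E[X] < 1? NO.
Since E[X] ≥ 1, the first-moment bound is inconclusive at n = 39; it does NOT by itself certify R_4(5) > 39.

E[X] = 575757/262144 ≈ 2.19634; E[X] ≥ 1; first-moment method inconclusive here.


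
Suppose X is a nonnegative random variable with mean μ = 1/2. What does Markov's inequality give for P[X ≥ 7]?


μ = E[X] = 1/2, a = 7.
Markov: P[X ≥ 7] ≤ μ/a = (1/2)/7 = 1/14.
Numerically: ≈ 0.071.
(Since a = 7 > μ = 0.500, the bound 1/14 is < 1 and informative.)

P[X ≥ 7] ≤ 1/14 ≈ 0.071.


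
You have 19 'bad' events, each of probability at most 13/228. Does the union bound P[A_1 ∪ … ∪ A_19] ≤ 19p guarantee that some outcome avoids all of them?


Union bound: P[∪_{i=1}^{19} A_i] ≤ Σ_i P[A_i] ≤ 19·p = 19·(13/228) = 13/12.
Numerically: 13/12 ≈ 1.08333.
Is 13/12 < 1? NO.
Since the bound 13/12 is ≥ 1, the union bound is uninformative here; it does NOT by itself certify existence.

19·p = 13/12 ≈ 1.08333; existence NOT certified by the union bound.


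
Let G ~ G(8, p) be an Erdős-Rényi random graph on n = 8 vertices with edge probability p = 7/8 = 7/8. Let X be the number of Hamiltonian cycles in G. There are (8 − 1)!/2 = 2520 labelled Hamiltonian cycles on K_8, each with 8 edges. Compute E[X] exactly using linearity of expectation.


K_8 has (8 − 1)!/2 = 2520 labelled Hamiltonian cycles.
For each such Hamiltonian cycle H, let X_H = 1 if all 8 edges of H are present in G. Then P[X_H = 1] = p^{8} = (7/8)^{8} = 5764801/16777216.
Summing the indicators: E[X] = Σ_H E[X_H] = 2520 · p^{8} = 2520 · 5764801/16777216 = 1815912315/2097152.
Numerically: E[X] ≈ 865.894.

E[X] = 2520 · (7/8)^{8} = 1815912315/2097152 ≈ 865.894.


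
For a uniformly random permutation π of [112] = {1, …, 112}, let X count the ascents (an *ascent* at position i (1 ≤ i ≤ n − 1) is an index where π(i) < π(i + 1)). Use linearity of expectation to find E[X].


Write X = Σ X_I over i = 1, …, 111, with X_I the indicator of one ascent.
There are 111 indicators.
For each fixed i, the pair (π(i), π(i+1)) is a uniformly random ordered pair of distinct values from {1, …, 112}; by symmetry P[π(i) < π(i+1)] = 1/2.
By linearity: E[X] = 111 · (1/2) = (112 − 1) · (1/2) = 111/2 ≈ 55.500.

E[X] = 111/2 = 55.500.


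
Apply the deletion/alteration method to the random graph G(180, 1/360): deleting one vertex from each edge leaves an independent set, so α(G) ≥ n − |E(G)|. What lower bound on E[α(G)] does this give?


E[|E(G)|] = C(180, 2)·p = 16110 · (1/360) = 179/4.
E[α(G)] ≥ n − E[|E(G)|] = 180 − 179/4 = 541/4.
Numerically: ≈ 135.2500.
(This is only a lower bound; the true E[α(G)] may be larger.)

E[α(G)] ≥ 541/4 ≈ 135.2500.


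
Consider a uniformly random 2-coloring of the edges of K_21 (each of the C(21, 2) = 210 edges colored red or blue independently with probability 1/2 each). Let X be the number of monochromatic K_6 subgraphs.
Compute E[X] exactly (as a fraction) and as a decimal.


Let X = Σ_S X_S over the C(21, 6) = 54264 subsets S of size 6, where X_S = 1 if the K_6 on S is monochromatic.
For a fixed S, the K_6 on S has C(6, 2) = 15 edges. P[all 15 edges red] = (1/2)^15, and likewise for blue, so P[monochromatic] = 2·(1/2)^15 = 2^{1 − 15} = 1/16384.
Summing: E[X] = C(21, 6) · 2^{1 − 15} = 54264 · 1/16384 = 6783/2048.
Numerically: E[X] ≈ 3.3120.

E[X] = C(21,6)·2^(1−C(6,2)) = 6783/2048 ≈ 3.3120.


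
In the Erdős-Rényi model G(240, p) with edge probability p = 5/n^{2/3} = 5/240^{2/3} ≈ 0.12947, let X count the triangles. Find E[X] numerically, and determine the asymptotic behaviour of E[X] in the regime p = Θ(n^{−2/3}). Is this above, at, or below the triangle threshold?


Number of potential triangles: C(240, 3) = 2275280.
Each occurs with probability p³ ≈ (0.12947)³ ≈ 2.1701389e-03.
By linearity: E[X] = C(240, 3)·p³ ≈ 2275280 · 2.1701389e-03 ≈ 4937.67361.
Since α = 2/3 < 1, p = c/n^{2/3} ≫ 1/n is above the triangle threshold p ~ 1/n. Asymptotically E[X] ~ (c³/6)·n^{3(1−α)} = (5³/6)·n^{1} → ∞; triangles are abundant w.h.p.

E[X] ≈ 4937.67361; in regime p = Θ(1/n^{2/3}) E[X] diverges (above the triangle threshold p ~ 1/n).


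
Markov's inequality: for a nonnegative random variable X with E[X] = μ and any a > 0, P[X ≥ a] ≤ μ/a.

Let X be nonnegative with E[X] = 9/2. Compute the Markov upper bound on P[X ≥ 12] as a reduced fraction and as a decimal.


μ = E[X] = 9/2, a = 12.
Markov: P[X ≥ 12] ≤ μ/a = (9/2)/12 = 3/8.
Numerically: ≈ 0.375.
(Since a = 12 > μ = 4.500, the bound 3/8 is < 1 and informative.)

P[X ≥ 12] ≤ 3/8 ≈ 0.375.


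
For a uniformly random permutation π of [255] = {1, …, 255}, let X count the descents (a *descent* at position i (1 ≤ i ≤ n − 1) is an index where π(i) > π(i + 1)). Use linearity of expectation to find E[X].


Write X = Σ X_I over i = 1, …, 254, with X_I the indicator of one descent.
There are 254 indicators.
For each fixed i, the pair (π(i), π(i+1)) is a uniformly random ordered pair of distinct values from {1, …, 255}; by symmetry P[π(i) > π(i+1)] = 1/2.
By linearity: E[X] = 254 · (1/2) = (255 − 1) · (1/2) = 127 ≈ 127.00000.

E[X] = 127 = 127.00000.


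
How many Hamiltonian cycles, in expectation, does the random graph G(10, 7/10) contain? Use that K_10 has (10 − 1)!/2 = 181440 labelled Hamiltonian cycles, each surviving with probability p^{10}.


K_10 has (10 − 1)!/2 = 181440 labelled Hamiltonian cycles.
For each such Hamiltonian cycle H, let X_H = 1 if all 10 edges of H are present in G. Then P[X_H = 1] = p^{10} = (7/10)^{10} = 282475249/10000000000.
By linearity: E[X] = Σ_H E[X_H] = 181440 · p^{10} = 181440 · 282475249/10000000000 = 160163466183/31250000.
Numerically: E[X] ≈ 5125.23.

E[X] = 181440 · (7/10)^{10} = 160163466183/31250000 ≈ 5125.23.


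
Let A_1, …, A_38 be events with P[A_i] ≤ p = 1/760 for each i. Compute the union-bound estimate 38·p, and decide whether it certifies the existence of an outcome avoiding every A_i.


Union bound: P[∪_{i=1}^{38} A_i] ≤ Σ_i P[A_i] ≤ 38·p = 38·(1/760) = 1/20.
Numerically: 1/20 ≈ 0.050000.
Is 1/20 < 1? YES.
Since P[∪ A_i] ≤ 1/20 < 1, the complement has P[∩ A_i^c] ≥ 1 − 1/20 = 19/20 > 0, so some outcome avoids every A_i.

38·p = 1/20 ≈ 0.050000; existence CERTIFIED by the union bound.


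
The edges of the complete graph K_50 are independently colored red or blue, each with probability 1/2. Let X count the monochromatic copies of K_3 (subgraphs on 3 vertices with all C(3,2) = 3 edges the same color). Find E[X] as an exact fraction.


Let X = Σ_S X_S over the C(50, 3) = 19600 subsets S of size 3, where X_S = 1 if the K_3 on S is monochromatic.
For a fixed S, the K_3 on S has C(3, 2) = 3 edges. P[all 3 edges red] = (1/2)^3, and likewise for blue, so P[monochromatic] = 2·(1/2)^3 = 2^{1 − 3} = 1/4.
By linearity: E[X] = C(50, 3) · 2^{1 − 3} = 19600 · 1/4 = 4900.
Numerically: E[X] ≈ 4900.0000.

E[X] = C(50,3)·2^(1−C(3,2)) = 4900 ≈ 4900.0000.


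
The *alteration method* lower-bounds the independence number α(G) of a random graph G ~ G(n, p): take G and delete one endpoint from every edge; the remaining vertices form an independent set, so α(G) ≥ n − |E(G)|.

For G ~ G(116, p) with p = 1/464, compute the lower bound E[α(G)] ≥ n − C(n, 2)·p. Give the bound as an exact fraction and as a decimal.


E[|E(G)|] = C(116, 2)·p = 6670 · (1/464) = 115/8.
E[α(G)] ≥ n − E[|E(G)|] = 116 − 115/8 = 813/8.
Numerically: ≈ 101.6250.
(This is only a lower bound; the true E[α(G)] may be larger.)

E[α(G)] ≥ 813/8 ≈ 101.6250.


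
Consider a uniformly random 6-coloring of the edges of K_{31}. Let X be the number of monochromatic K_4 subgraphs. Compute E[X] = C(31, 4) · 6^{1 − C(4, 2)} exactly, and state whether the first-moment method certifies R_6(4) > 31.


E[X] = C(31, 4) · 6^{1 − 6} = 31465 · 6^{−5} = 31465/7776.
As a reduced fraction: E[X] = 31465/7776 ≈ 4.04642.
Is E[X] < 1? NO.
Since E[X] ≥ 1, the first-moment bound is inconclusive at n = 31; it does NOT by itself certify R_6(4) > 31.

E[X] = 31465/7776 ≈ 4.04642; E[X] ≥ 1; first-moment method inconclusive here.


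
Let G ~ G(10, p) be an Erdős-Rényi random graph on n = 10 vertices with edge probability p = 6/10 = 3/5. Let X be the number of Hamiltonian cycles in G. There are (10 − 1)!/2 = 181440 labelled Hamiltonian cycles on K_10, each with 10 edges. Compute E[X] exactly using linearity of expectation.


K_10 has (10 − 1)!/2 = 181440 labelled Hamiltonian cycles.
For each such Hamiltonian cycle H, let X_H = 1 if all 10 edges of H are present in G. Then P[X_H = 1] = p^{10} = (3/5)^{10} = 59049/9765625.
By linearity of expectation: E[X] = Σ_H E[X_H] = 181440 · p^{10} = 181440 · 59049/9765625 = 2142770112/1953125.
Numerically: E[X] ≈ 1097.

E[X] = 181440 · (3/5)^{10} = 2142770112/1953125 ≈ 1097.


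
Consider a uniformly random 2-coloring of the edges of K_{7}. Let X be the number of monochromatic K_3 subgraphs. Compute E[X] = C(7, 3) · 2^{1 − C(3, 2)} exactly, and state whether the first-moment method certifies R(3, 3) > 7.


E[X] = C(7, 3) · 2^{1 − 3} = 35 · 2^{−2} = 35/4.
As a reduced fraction: E[X] = 35/4 ≈ 8.7500.
Is E[X] < 1? NO.
Since E[X] ≥ 1, the first-moment bound is inconclusive at n = 7; it does NOT by itself certify R(3, 3) > 7.

E[X] = 35/4 ≈ 8.7500; E[X] ≥ 1; first-moment method inconclusive here.


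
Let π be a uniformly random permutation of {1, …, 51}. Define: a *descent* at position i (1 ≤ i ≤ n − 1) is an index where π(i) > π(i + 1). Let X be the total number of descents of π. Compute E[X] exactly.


Write X = Σ X_I over i = 1, …, 50, with X_I the indicator of one descent.
There are 50 indicators.
For each fixed i, the pair (π(i), π(i+1)) is a uniformly random ordered pair of distinct values from {1, …, 51}; by symmetry P[π(i) > π(i+1)] = 1/2.
By linearity: E[X] = 50 · (1/2) = (51 − 1) · (1/2) = 25 ≈ 25.000000.

E[X] = 25 = 25.000000.


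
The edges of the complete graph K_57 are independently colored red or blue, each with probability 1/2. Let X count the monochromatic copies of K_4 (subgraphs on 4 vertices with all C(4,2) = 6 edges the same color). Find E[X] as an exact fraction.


Let X = Σ_S X_S over the C(57, 4) = 395010 subsets S of size 4, where X_S = 1 if the K_4 on S is monochromatic.
For a fixed S, the K_4 on S has C(4, 2) = 6 edges. P[all 6 edges red] = (1/2)^6, and likewise for blue, so P[monochromatic] = 2·(1/2)^6 = 2^{1 − 6} = 1/32.
Summing: E[X] = C(57, 4) · 2^{1 − 6} = 395010 · 1/32 = 197505/16.
Numerically: E[X] ≈ 12344.06250.

E[X] = C(57,4)·2^(1−C(4,2)) = 197505/16 ≈ 12344.06250.


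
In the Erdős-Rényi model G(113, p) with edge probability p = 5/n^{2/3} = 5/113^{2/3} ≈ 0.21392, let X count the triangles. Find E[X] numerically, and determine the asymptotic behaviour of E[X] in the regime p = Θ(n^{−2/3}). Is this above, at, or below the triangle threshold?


Number of potential triangles: C(113, 3) = 234136.
Each occurs with probability p³ ≈ (0.21392)³ ≈ 9.7893335e-03.
By linearity: E[X] = C(113, 3)·p³ ≈ 234136 · 9.7893335e-03 ≈ 2292.03540.
Since α = 2/3 < 1, p = c/n^{2/3} ≫ 1/n is above the triangle threshold p ~ 1/n. Asymptotically E[X] ~ (c³/6)·n^{3(1−α)} = (5³/6)·n^{1} → ∞; triangles are abundant w.h.p.

E[X] ≈ 2292.03540; in regime p = Θ(1/n^{2/3}) E[X] diverges (above the triangle threshold p ~ 1/n).


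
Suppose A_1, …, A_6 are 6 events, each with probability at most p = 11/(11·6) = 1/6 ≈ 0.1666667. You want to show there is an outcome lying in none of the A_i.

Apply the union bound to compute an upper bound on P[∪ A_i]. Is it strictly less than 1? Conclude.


Union bound: P[∪_{i=1}^{6} A_i] ≤ Σ_i P[A_i] ≤ 6·p = 6·(1/6) = 1.
Numerically: 1 ≈ 1.0000000.
Is 1 < 1? NO.
Since the bound 1 is ≥ 1, the union bound is uninformative here; it does NOT by itself certify existence.

6·p = 1 ≈ 1.0000000; existence NOT certified by the union bound.


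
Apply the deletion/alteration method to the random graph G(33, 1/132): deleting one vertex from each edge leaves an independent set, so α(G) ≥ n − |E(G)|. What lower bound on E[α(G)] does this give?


E[|E(G)|] = C(33, 2)·p = 528 · (1/132) = 4.
E[α(G)] ≥ n − E[|E(G)|] = 33 − 4 = 29.
Numerically: ≈ 29.000000.
(This is only a lower bound; the true E[α(G)] may be larger.)

E[α(G)] ≥ 29 ≈ 29.000000.


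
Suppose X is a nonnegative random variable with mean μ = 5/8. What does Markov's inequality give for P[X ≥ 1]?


μ = E[X] = 5/8, a = 1.
Markov: P[X ≥ 1] ≤ μ/a = (5/8)/1 = 5/8.
Numerically: ≈ 0.62500.
(Since a = 1 > μ = 0.62500, the bound 5/8 is < 1 and informative.)

P[X ≥ 1] ≤ 5/8 ≈ 0.62500.


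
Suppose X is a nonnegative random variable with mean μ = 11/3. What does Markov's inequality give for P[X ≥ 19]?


μ = E[X] = 11/3, a = 19.
Markov: P[X ≥ 19] ≤ μ/a = (11/3)/19 = 11/57.
Numerically: ≈ 0.192982.
(Since a = 19 > μ = 3.666667, the bound 11/57 is < 1 and informative.)

P[X ≥ 19] ≤ 11/57 ≈ 0.192982.


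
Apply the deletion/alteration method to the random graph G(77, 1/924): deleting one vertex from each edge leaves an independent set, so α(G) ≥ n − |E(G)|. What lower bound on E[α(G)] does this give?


E[|E(G)|] = C(77, 2)·p = 2926 · (1/924) = 19/6.
E[α(G)] ≥ n − E[|E(G)|] = 77 − 19/6 = 443/6.
Numerically: ≈ 73.833.
(This is only a lower bound; the true E[α(G)] may be larger.)

E[α(G)] ≥ 443/6 ≈ 73.833.


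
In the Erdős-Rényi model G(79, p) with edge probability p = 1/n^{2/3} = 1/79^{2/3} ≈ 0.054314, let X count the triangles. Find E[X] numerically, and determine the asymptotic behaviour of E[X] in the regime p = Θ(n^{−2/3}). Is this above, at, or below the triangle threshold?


Number of potential triangles: C(79, 3) = 79079.
Each occurs with probability p³ ≈ (0.054314)³ ≈ 1.6023073e-04.
By linearity: E[X] = C(79, 3)·p³ ≈ 79079 · 1.6023073e-04 ≈ 12.67089.
Since α = 2/3 < 1, p = c/n^{2/3} ≫ 1/n is above the triangle threshold p ~ 1/n. Asymptotically E[X] ~ (c³/6)·n^{3(1−α)} = (1³/6)·n^{1} → ∞; triangles are abundant w.h.p.

E[X] ≈ 12.67089; in regime p = Θ(1/n^{2/3}) E[X] diverges (above the triangle threshold p ~ 1/n).


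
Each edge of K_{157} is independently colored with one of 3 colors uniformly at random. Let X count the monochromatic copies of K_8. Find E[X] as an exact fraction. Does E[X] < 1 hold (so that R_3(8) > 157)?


E[X] = C(157, 8) · 3^{1 − 28} = 7637643295425 · 3^{−27} = 7637643295425/7625597484987.
As a reduced fraction: E[X] = 848627032825/847288609443 ≈ 1.001580.
Is E[X] < 1? NO.
Since E[X] ≥ 1, the first-moment bound is inconclusive at n = 157; it does NOT by itself certify R_3(8) > 157.

E[X] = 848627032825/847288609443 ≈ 1.001580; E[X] ≥ 1; first-moment method inconclusive here.


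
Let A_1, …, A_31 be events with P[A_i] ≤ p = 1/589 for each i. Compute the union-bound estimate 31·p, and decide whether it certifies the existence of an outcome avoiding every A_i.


Union bound: P[∪_{i=1}^{31} A_i] ≤ Σ_i P[A_i] ≤ 31·p = 31·(1/589) = 1/19.
Numerically: 1/19 ≈ 0.0526.
Is 1/19 < 1? YES.
Since P[∪ A_i] ≤ 1/19 < 1, the complement has P[∩ A_i^c] ≥ 1 − 1/19 = 18/19 > 0, so some outcome avoids every A_i.

31·p = 1/19 ≈ 0.0526; existence CERTIFIED by the union bound.


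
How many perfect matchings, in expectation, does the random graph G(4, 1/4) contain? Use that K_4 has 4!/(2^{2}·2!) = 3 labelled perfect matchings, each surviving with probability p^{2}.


K_4 has 4!/(2^{2}·2!) = 3 labelled perfect matchings.
For each such perfect matching H, let X_H = 1 if all 2 edges of H are present in G. Then P[X_H = 1] = p^{2} = (1/4)^{2} = 1/16.
By linearity: E[X] = Σ_H E[X_H] = 3 · p^{2} = 3 · 1/16 = 3/16.
Numerically: E[X] ≈ 0.188.

E[X] = 3 · (1/4)^{2} = 3/16 ≈ 0.188.


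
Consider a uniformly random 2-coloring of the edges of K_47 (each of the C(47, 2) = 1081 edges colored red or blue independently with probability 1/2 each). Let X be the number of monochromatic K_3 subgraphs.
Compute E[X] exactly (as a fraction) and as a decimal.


Let X = Σ_S X_S over the C(47, 3) = 16215 subsets S of size 3, where X_S = 1 if the K_3 on S is monochromatic.
For a fixed S, the K_3 on S has C(3, 2) = 3 edges. P[all 3 edges red] = (1/2)^3, and likewise for blue, so P[monochromatic] = 2·(1/2)^3 = 2^{1 − 3} = 1/4.
By linearity of expectation: E[X] = C(47, 3) · 2^{1 − 3} = 16215 · 1/4 = 16215/4.
Numerically: E[X] ≈ 4053.750000.

E[X] = C(47,3)·2^(1−C(3,2)) = 16215/4 ≈ 4053.750000.


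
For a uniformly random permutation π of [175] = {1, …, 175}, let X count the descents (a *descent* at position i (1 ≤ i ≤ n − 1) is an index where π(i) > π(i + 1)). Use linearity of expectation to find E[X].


Write X = Σ X_I over i = 1, …, 174, with X_I the indicator of one descent.
There are 174 indicators.
For each fixed i, the pair (π(i), π(i+1)) is a uniformly random ordered pair of distinct values from {1, …, 175}; by symmetry P[π(i) > π(i+1)] = 1/2.
By linearity: E[X] = 174 · (1/2) = (175 − 1) · (1/2) = 87 ≈ 87.0000.

E[X] = 87 = 87.0000.


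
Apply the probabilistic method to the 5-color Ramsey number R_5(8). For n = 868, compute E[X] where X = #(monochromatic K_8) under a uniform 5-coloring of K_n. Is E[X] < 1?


E[X] = C(868, 8) · 5^{1 − 28} = 7737261125902834428 · 5^{−27} = 7737261125902834428/7450580596923828125.
As a reduced fraction: E[X] = 7737261125902834428/7450580596923828125 ≈ 1.03848.
Is E[X] < 1? NO.
Since E[X] ≥ 1, the first-moment bound is inconclusive at n = 868; it does NOT by itself certify R_5(8) > 868.

E[X] = 7737261125902834428/7450580596923828125 ≈ 1.03848; E[X] ≥ 1; first-moment method inconclusive here.


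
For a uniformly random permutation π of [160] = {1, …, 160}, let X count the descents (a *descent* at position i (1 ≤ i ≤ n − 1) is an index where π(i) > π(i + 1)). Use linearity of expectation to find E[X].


Write X = Σ X_I over i = 1, …, 159, with X_I the indicator of one descent.
There are 159 indicators.
For each fixed i, the pair (π(i), π(i+1)) is a uniformly random ordered pair of distinct values from {1, …, 160}; by symmetry P[π(i) > π(i+1)] = 1/2.
By linearity: E[X] = 159 · (1/2) = (160 − 1) · (1/2) = 159/2 ≈ 79.50000.

E[X] = 159/2 = 79.50000.


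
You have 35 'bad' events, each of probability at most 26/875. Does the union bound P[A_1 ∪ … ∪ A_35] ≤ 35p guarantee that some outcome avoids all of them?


Union bound: P[∪_{i=1}^{35} A_i] ≤ Σ_i P[A_i] ≤ 35·p = 35·(26/875) = 26/25.
Numerically: 26/25 ≈ 1.0400.
Is 26/25 < 1? NO.
Since the bound 26/25 is ≥ 1, the union bound is uninformative here; it does NOT by itself certify existence.

35·p = 26/25 ≈ 1.0400; existence NOT certified by the union bound.


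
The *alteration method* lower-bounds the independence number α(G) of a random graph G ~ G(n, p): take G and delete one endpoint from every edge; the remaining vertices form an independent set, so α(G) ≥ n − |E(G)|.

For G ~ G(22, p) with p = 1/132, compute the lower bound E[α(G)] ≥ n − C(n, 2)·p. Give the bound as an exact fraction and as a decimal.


E[|E(G)|] = C(22, 2)·p = 231 · (1/132) = 7/4.
E[α(G)] ≥ n − E[|E(G)|] = 22 − 7/4 = 81/4.
Numerically: ≈ 20.2500.
(This is only a lower bound; the true E[α(G)] may be larger.)

E[α(G)] ≥ 81/4 ≈ 20.2500.


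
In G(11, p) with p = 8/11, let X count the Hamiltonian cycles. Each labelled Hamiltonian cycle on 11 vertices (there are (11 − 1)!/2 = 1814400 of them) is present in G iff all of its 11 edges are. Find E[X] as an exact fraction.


K_11 has (11 − 1)!/2 = 1814400 labelled Hamiltonian cycles.
For each such Hamiltonian cycle H, let X_H = 1 if all 11 edges of H are present in G. Then P[X_H = 1] = p^{11} = (8/11)^{11} = 8589934592/285311670611.
Summing the indicators: E[X] = Σ_H E[X_H] = 1814400 · p^{11} = 1814400 · 8589934592/285311670611 = 15585577323724800/285311670611.
Numerically: E[X] ≈ 5.46e+04.

E[X] = 1814400 · (8/11)^{11} = 15585577323724800/285311670611 ≈ 5.46e+04.


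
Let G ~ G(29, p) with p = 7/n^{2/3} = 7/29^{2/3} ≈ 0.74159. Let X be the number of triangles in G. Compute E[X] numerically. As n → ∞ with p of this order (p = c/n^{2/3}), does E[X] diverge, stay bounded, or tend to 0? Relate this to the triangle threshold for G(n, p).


Number of potential triangles: C(29, 3) = 3654.
Each occurs with probability p³ ≈ (0.74159)³ ≈ 4.0784780e-01.
By linearity: E[X] = C(29, 3)·p³ ≈ 3654 · 4.0784780e-01 ≈ 1490.27586.
Since α = 2/3 < 1, p = c/n^{2/3} ≫ 1/n is above the triangle threshold p ~ 1/n. Asymptotically E[X] ~ (c³/6)·n^{3(1−α)} = (7³/6)·n^{1} → ∞; triangles are abundant w.h.p.

E[X] ≈ 1490.27586; in regime p = Θ(1/n^{2/3}) E[X] diverges (above the triangle threshold p ~ 1/n).


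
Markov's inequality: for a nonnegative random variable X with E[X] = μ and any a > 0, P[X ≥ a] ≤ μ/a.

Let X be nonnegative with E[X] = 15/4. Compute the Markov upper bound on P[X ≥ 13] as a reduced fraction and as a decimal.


μ = E[X] = 15/4, a = 13.
Markov: P[X ≥ 13] ≤ μ/a = (15/4)/13 = 15/52.
Numerically: ≈ 0.288462.
(Since a = 13 > μ = 3.750000, the bound 15/52 is < 1 and informative.)

P[X ≥ 13] ≤ 15/52 ≈ 0.288462.
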